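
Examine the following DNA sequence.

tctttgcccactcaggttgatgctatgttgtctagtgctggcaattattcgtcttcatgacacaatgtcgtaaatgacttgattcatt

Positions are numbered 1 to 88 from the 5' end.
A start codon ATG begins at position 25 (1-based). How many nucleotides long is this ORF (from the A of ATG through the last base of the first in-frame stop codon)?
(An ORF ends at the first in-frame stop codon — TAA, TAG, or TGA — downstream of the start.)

Codons from position 25: ATG (25–27), TTG (28–30), TCT (31–33), AGT (34–36), GCT (37–39), GGC (40–42), AAT (43–45), TAT (46–48), TCG (49–51), TCT (52–54), TCA (55–57), TGA (58–60).
TGA is the first in-frame stop; ORF spans 25–60, 36 nucleotides.

36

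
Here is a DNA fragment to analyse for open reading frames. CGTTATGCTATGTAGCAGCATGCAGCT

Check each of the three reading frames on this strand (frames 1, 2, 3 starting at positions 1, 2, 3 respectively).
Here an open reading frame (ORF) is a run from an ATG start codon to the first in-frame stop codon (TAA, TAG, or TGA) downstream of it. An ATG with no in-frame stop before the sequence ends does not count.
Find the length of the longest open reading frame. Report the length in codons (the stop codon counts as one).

Frame 1: CGT TAT GCT ATG TAG CAG CAT GCA GCT — ATG at 10, stop TAG at 13 → 6 nt.
Frame 2: GTT ATG CTA TGT AGC AGC ATG CAG — no ATG→stop ORF.
Frame 3: TTA TGC TAT GTA GCA GCA TGC AGC — no ATG→stop ORF.
Longest: frame 1, positions 10–15, 6 nt = 2 codons = 1 aa. → 2 codons.

2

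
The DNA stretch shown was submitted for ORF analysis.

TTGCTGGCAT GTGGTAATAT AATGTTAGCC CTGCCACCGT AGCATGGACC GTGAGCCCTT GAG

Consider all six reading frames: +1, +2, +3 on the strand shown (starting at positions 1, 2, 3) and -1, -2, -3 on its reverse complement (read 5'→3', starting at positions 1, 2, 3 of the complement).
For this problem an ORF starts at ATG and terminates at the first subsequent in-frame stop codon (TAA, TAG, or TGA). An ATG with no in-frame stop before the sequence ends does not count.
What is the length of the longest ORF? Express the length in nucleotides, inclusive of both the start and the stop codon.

21

Reverse complement (5'→3'): CTCAAGGGCTCACGGTCCATGCTACGGTGGCAGGGCTAACATTATATTACCACATGCCAGCAA
Frame +1: TTG CTG GCA TGT GGT AAT ATA ATG TTA GCC CTG CCA CCG TAG CAT GGA CCG TGA GCC CTT GAG — ATG at 22, stop TAG at 40 → 21 nt.
Frame +2: TGC TGG CAT GTG GTA ATA TAA TGT TAG CCC TGC CAC CGT AGC ATG GAC CGT GAG CCC TTG — no ATG→stop ORF.
Frame +3: GCT GGC ATG TGG TAA TAT AAT GTT AGC CCT GCC ACC GTA GCA TGG ACC GTG AGC CCT TGA — ATG at 9, stop TAA at 15 → 9 nt.
Frame -1: CTC AAG GGC TCA CGG TCC ATG CTA CGG TGG CAG GGC TAA CAT TAT ATT ACC ACA TGC CAG CAA — ATG at 19, stop TAA at 37 → 21 nt.
Frame -2: TCA AGG GCT CAC GGT CCA TGC TAC GGT GGC AGG GCT AAC ATT ATA TTA CCA CAT GCC AGC — no ATG→stop ORF.
Frame -3: CAA GGG CTC ACG GTC CAT GCT ACG GTG GCA GGG CTA ACA TTA TAT TAC CAC ATG CCA GCA — no ATG→stop ORF.
Longest: frame +1, positions 22–42, 21 nt = 7 codons = 6 aa. → 21 nucleotides.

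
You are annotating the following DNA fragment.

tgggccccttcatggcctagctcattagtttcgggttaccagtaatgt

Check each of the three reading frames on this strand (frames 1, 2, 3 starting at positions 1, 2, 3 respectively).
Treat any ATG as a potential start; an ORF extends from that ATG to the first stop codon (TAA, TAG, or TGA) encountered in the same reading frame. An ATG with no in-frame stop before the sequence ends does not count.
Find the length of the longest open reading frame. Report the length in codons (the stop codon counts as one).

3

Frame 1: TGG GCC CCT TCA TGG CCT AGC TCA TTA GTT TCG GGT TAC CAG TAA TGT — no ATG→stop ORF.
Frame 2: GGG CCC CTT CAT GGC CTA GCT CAT TAG TTT CGG GTT ACC AGT AAT — no ATG→stop ORF.
Frame 3: GGC CCC TTC ATG GCC TAG CTC ATT AGT TTC GGG TTA CCA GTA ATG — ATG at 12, stop TAG at 18 → 9 nt.
Longest: frame 3, positions 12–20, 9 nt = 3 codons = 2 aa. → 3 codons.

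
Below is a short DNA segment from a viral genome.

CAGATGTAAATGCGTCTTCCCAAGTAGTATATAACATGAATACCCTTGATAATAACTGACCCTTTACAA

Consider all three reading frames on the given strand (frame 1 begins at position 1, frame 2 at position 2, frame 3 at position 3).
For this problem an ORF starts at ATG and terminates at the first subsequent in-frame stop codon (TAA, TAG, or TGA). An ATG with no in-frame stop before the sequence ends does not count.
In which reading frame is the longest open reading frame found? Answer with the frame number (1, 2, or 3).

3

Frame 1: CAG ATG TAA ATG CGT CTT CCC AAG TAG TAT ATA ACA TGA ATA CCC TTG ATA ATA ACT GAC CCT TTA CAA — ATG at 4, stop TAA at 7 → 6 nt; ATG at 10, stop TAG at 25 → 18 nt.
Frame 2: AGA TGT AAA TGC GTC TTC CCA AGT AGT ATA TAA CAT GAA TAC CCT TGA TAA TAA CTG ACC CTT TAC — no ATG→stop ORF.
Frame 3: GAT GTA AAT GCG TCT TCC CAA GTA GTA TAT AAC ATG AAT ACC CTT GAT AAT AAC TGA CCC TTT ACA — ATG at 36, stop TGA at 57 → 24 nt.
Longest ORF is 24 nt in frame 3 (positions 36–59).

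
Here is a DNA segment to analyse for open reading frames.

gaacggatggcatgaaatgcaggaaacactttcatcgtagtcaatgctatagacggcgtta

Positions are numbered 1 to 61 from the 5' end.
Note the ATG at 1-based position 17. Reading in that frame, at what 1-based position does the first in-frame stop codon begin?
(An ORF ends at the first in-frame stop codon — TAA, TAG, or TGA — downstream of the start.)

38

Codons from position 17: ATG (17–19), CAG (20–22), GAA (23–25), ACA (26–28), CTT (29–31), TCA (32–34), TCG (35–37), TAG (38–40).
TAG is a stop codon; it begins at position 38.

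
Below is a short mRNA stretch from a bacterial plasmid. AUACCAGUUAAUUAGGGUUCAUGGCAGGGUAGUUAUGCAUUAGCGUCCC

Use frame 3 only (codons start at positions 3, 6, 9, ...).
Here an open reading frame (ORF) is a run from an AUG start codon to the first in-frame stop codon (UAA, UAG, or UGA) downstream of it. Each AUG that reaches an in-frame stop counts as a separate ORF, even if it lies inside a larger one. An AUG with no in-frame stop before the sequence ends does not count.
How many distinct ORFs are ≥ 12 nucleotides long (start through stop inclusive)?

1

Frame 3: ACC AGU UAA UUA GGG UUC AUG GCA GGG UAG UUA UGC AUU AGC GUC — AUG at 21, stop UAG at 30 → 12 nt.
ORFs ≥ 12 nucleotides: frame 3 21–32 (12 nucleotides). Count = 1.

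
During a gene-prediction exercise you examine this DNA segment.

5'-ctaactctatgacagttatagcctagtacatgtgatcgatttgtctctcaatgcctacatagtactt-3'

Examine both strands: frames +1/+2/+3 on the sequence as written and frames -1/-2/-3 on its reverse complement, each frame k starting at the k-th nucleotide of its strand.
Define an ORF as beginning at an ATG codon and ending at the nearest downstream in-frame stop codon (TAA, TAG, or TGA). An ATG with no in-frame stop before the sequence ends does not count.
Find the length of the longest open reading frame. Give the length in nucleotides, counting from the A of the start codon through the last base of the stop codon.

18

Reverse complement (5'→3'): AAGTACTATGTAGGCATTGAGAGACAAATCGATCACATGTACTAGGCTATAACTGTCATAGAGTTAG
Frame +1: CTA ACT CTA TGA CAG TTA TAG CCT AGT ACA TGT GAT CGA TTT GTC TCT CAA TGC CTA CAT AGT ACT — no ATG→stop ORF.
Frame +2: TAA CTC TAT GAC AGT TAT AGC CTA GTA CAT GTG ATC GAT TTG TCT CTC AAT GCC TAC ATA GTA CTT — no ATG→stop ORF.
Frame +3: AAC TCT ATG ACA GTT ATA GCC TAG TAC ATG TGA TCG ATT TGT CTC TCA ATG CCT ACA TAG TAC — ATG at 9, stop TAG at 24 → 18 nt; ATG at 30, stop TGA at 33 → 6 nt; ATG at 51, stop TAG at 60 → 12 nt.
Frame -1: AAG TAC TAT GTA GGC ATT GAG AGA CAA ATC GAT CAC ATG TAC TAG GCT ATA ACT GTC ATA GAG TTA — ATG at 37, stop TAG at 43 → 9 nt.
Frame -2: AGT ACT ATG TAG GCA TTG AGA GAC AAA TCG ATC ACA TGT ACT AGG CTA TAA CTG TCA TAG AGT TAG — ATG at 8, stop TAG at 11 → 6 nt.
Frame -3: GTA CTA TGT AGG CAT TGA GAG ACA AAT CGA TCA CAT GTA CTA GGC TAT AAC TGT CAT AGA GTT — no ATG→stop ORF.
Longest: frame +3, positions 9–26, 18 nt = 6 codons = 5 aa. → 18 nucleotides.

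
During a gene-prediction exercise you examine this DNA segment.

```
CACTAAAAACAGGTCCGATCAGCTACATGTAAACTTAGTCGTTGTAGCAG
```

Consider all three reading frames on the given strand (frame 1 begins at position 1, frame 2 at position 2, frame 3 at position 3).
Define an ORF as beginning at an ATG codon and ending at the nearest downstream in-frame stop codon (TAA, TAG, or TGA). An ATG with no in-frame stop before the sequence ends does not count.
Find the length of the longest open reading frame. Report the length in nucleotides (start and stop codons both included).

6

Frame 1: CAC TAA AAA CAG GTC CGA TCA GCT ACA TGT AAA CTT AGT CGT TGT AGC — no ATG→stop ORF.
Frame 2: ACT AAA AAC AGG TCC GAT CAG CTA CAT GTA AAC TTA GTC GTT GTA GCA — no ATG→stop ORF.
Frame 3: CTA AAA ACA GGT CCG ATC AGC TAC ATG TAA ACT TAG TCG TTG TAG CAG — ATG at 27, stop TAA at 30 → 6 nt.
Longest: frame 3, positions 27–32, 6 nt = 2 codons = 1 aa. → 6 nucleotides.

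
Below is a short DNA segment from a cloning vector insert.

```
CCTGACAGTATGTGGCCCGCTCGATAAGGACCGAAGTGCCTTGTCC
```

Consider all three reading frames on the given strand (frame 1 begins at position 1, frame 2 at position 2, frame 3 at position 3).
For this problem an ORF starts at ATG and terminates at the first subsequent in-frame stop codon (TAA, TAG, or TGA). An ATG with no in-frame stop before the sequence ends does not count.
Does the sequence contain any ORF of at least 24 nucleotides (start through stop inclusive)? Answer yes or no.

Frame 1: CCT GAC AGT ATG TGG CCC GCT CGA TAA GGA CCG AAG TGC CTT GTC — ATG at 10, stop TAA at 25 → 18 nt.
Frame 2: CTG ACA GTA TGT GGC CCG CTC GAT AAG GAC CGA AGT GCC TTG TCC — no ATG→stop ORF.
Frame 3: TGA CAG TAT GTG GCC CGC TCG ATA AGG ACC GAA GTG CCT TGT — no ATG→stop ORF.
Largest ORF found is 18 nucleotides < 24, so no.

no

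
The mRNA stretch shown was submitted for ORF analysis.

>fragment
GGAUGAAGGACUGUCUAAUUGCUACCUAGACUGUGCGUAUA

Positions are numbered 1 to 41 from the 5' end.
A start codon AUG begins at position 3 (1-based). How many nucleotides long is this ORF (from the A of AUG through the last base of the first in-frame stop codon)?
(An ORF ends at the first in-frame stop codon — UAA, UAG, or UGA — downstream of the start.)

27

Codons from position 3: AUG (3–5), AAG (6–8), GAC (9–11), UGU (12–14), CUA (15–17), AUU (18–20), GCU (21–23), ACC (24–26), UAG (27–29).
UAG is the first in-frame stop; ORF spans 3–29, 27 nucleotides.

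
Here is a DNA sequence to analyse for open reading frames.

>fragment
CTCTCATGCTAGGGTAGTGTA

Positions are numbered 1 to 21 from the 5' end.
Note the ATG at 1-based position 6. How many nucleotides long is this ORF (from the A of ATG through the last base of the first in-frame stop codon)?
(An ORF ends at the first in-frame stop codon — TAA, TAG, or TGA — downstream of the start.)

Codons from position 6: ATG (6–8), CTA (9–11), GGG (12–14), TAG (15–17).
TAG is the first in-frame stop; ORF spans 6–17, 12 nucleotides.

12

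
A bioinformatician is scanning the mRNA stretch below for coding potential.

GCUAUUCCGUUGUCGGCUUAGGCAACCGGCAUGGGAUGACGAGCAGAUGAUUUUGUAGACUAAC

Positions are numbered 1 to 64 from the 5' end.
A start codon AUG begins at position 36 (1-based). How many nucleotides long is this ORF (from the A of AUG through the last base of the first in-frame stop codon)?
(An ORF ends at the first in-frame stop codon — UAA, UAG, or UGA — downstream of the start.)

15

Codons from position 36: AUG (36–38), ACG (39–41), AGC (42–44), AGA (45–47), UGA (48–50).
UGA is the first in-frame stop; ORF spans 36–50, 15 nucleotides.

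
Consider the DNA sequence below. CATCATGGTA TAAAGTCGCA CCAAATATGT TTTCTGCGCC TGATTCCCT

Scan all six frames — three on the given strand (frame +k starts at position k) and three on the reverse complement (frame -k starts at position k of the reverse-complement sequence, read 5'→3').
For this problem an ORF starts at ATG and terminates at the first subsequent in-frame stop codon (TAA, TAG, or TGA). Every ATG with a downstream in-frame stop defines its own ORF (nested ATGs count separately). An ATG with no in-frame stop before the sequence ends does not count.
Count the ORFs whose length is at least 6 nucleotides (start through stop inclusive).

Reverse complement (5'→3'): AGGGAATCAGGCGCAGAAAACATATTTGGTGCGACTTTATACCATGATG
Frame +1: CAT CAT GGT ATA AAG TCG CAC CAA ATA TGT TTT CTG CGC CTG ATT CCC — no ATG→stop ORF.
Frame +2: ATC ATG GTA TAA AGT CGC ACC AAA TAT GTT TTC TGC GCC TGA TTC CCT — ATG at 5, stop TAA at 11 → 9 nt.
Frame +3: TCA TGG TAT AAA GTC GCA CCA AAT ATG TTT TCT GCG CCT GAT TCC — no ATG→stop ORF.
Frame -1: AGG GAA TCA GGC GCA GAA AAC ATA TTT GGT GCG ACT TTA TAC CAT GAT — no ATG→stop ORF.
Frame -2: GGG AAT CAG GCG CAG AAA ACA TAT TTG GTG CGA CTT TAT ACC ATG ATG — no ATG→stop ORF.
Frame -3: GGA ATC AGG CGC AGA AAA CAT ATT TGG TGC GAC TTT ATA CCA TGA — no ATG→stop ORF.
ORFs ≥ 6 nucleotides: frame +2 5–13 (9 nucleotides). Count = 1.

1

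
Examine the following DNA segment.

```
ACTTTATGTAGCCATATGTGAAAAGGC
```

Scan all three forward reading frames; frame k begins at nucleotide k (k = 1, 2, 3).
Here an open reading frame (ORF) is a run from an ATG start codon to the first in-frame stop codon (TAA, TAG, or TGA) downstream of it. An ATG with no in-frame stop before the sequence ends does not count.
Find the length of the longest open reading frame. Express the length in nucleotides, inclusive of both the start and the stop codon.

6

Frame 1: ACT TTA TGT AGC CAT ATG TGA AAA GGC — ATG at 16, stop TGA at 19 → 6 nt.
Frame 2: CTT TAT GTA GCC ATA TGT GAA AAG — no ATG→stop ORF.
Frame 3: TTT ATG TAG CCA TAT GTG AAA AGG — ATG at 6, stop TAG at 9 → 6 nt.
Longest: frame 1, positions 16–21, 6 nt = 2 codons = 1 aa. → 6 nucleotides.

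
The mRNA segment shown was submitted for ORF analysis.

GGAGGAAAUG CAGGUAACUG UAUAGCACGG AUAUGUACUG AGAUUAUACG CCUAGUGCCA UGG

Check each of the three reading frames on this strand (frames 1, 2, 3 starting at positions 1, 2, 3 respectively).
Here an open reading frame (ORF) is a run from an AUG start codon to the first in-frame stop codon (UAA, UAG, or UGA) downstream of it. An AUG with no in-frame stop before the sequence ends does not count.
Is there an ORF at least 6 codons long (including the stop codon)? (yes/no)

yes

Frame 1: GGA GGA AAU GCA GGU AAC UGU AUA GCA CGG AUA UGU ACU GAG AUU AUA CGC CUA GUG CCA UGG — no AUG→stop ORF.
Frame 2: GAG GAA AUG CAG GUA ACU GUA UAG CAC GGA UAU GUA CUG AGA UUA UAC GCC UAG UGC CAU — AUG at 8, stop UAG at 23 → 18 nt.
Frame 3: AGG AAA UGC AGG UAA CUG UAU AGC ACG GAU AUG UAC UGA GAU UAU ACG CCU AGU GCC AUG — AUG at 33, stop UGA at 39 → 9 nt.
Frame 2 has an ORF of 6 codons (positions 8–25) ≥ 6, so yes.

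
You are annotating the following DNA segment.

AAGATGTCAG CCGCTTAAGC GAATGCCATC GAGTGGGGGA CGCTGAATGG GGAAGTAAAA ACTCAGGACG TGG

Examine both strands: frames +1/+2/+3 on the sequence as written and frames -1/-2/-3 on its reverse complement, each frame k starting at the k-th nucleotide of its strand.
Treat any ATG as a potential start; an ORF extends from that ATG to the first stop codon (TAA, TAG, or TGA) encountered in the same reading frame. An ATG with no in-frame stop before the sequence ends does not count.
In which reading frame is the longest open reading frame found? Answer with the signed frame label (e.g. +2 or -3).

+2

Reverse complement (5'→3'): CCACGTCCTGAGTTTTTACTTCCCCATTCAGCGTCCCCCACTCGATGGCATTCGCTTAAGCGGCTGACATCTT
Frame +1: AAG ATG TCA GCC GCT TAA GCG AAT GCC ATC GAG TGG GGG ACG CTG AAT GGG GAA GTA AAA ACT CAG GAC GTG — ATG at 4, stop TAA at 16 → 15 nt.
Frame +2: AGA TGT CAG CCG CTT AAG CGA ATG CCA TCG AGT GGG GGA CGC TGA ATG GGG AAG TAA AAA CTC AGG ACG TGG — ATG at 23, stop TGA at 44 → 24 nt; ATG at 47, stop TAA at 56 → 12 nt.
Frame +3: GAT GTC AGC CGC TTA AGC GAA TGC CAT CGA GTG GGG GAC GCT GAA TGG GGA AGT AAA AAC TCA GGA CGT — no ATG→stop ORF.
Frame -1: CCA CGT CCT GAG TTT TTA CTT CCC CAT TCA GCG TCC CCC ACT CGA TGG CAT TCG CTT AAG CGG CTG ACA TCT — no ATG→stop ORF.
Frame -2: CAC GTC CTG AGT TTT TAC TTC CCC ATT CAG CGT CCC CCA CTC GAT GGC ATT CGC TTA AGC GGC TGA CAT CTT — no ATG→stop ORF.
Frame -3: ACG TCC TGA GTT TTT ACT TCC CCA TTC AGC GTC CCC CAC TCG ATG GCA TTC GCT TAA GCG GCT GAC ATC — ATG at 45, stop TAA at 57 → 15 nt.
Longest ORF is 24 nt in frame +2 (positions 23–46).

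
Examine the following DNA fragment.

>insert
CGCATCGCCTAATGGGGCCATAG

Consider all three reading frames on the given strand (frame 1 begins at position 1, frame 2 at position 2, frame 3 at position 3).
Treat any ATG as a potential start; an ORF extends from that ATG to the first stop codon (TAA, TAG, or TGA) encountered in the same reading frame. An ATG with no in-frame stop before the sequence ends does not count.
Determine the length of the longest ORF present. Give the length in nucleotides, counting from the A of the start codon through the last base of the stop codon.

Frame 1: CGC ATC GCC TAA TGG GGC CAT — no ATG→stop ORF.
Frame 2: GCA TCG CCT AAT GGG GCC ATA — no ATG→stop ORF.
Frame 3: CAT CGC CTA ATG GGG CCA TAG — ATG at 12, stop TAG at 21 → 12 nt.
Longest: frame 3, positions 12–23, 12 nt = 4 codons = 3 aa. → 12 nucleotides.

12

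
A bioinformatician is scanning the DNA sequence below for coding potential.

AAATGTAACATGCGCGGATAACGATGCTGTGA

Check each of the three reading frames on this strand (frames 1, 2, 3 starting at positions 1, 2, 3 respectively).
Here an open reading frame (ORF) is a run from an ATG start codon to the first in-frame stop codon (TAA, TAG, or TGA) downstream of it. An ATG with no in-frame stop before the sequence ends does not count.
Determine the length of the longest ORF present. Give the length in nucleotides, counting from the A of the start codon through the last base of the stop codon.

12

Frame 1: AAA TGT AAC ATG CGC GGA TAA CGA TGC TGT — ATG at 10, stop TAA at 19 → 12 nt.
Frame 2: AAT GTA ACA TGC GCG GAT AAC GAT GCT GTG — no ATG→stop ORF.
Frame 3: ATG TAA CAT GCG CGG ATA ACG ATG CTG TGA — ATG at 3, stop TAA at 6 → 6 nt; ATG at 24, stop TGA at 30 → 9 nt.
Longest: frame 1, positions 10–21, 12 nt = 4 codons = 3 aa. → 12 nucleotides.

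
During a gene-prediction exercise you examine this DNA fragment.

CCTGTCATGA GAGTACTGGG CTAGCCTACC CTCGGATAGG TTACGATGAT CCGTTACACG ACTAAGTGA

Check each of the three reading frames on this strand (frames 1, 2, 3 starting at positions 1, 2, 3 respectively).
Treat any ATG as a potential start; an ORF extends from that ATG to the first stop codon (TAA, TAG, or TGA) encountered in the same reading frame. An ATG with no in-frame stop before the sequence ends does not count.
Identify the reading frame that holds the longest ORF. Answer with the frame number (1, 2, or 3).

Frame 1: CCT GTC ATG AGA GTA CTG GGC TAG CCT ACC CTC GGA TAG GTT ACG ATG ATC CGT TAC ACG ACT AAG TGA — ATG at 7, stop TAG at 22 → 18 nt; ATG at 46, stop TGA at 67 → 24 nt.
Frame 2: CTG TCA TGA GAG TAC TGG GCT AGC CTA CCC TCG GAT AGG TTA CGA TGA TCC GTT ACA CGA CTA AGT — no ATG→stop ORF.
Frame 3: TGT CAT GAG AGT ACT GGG CTA GCC TAC CCT CGG ATA GGT TAC GAT GAT CCG TTA CAC GAC TAA GTG — no ATG→stop ORF.
Longest ORF is 24 nt in frame 1 (positions 46–69).

1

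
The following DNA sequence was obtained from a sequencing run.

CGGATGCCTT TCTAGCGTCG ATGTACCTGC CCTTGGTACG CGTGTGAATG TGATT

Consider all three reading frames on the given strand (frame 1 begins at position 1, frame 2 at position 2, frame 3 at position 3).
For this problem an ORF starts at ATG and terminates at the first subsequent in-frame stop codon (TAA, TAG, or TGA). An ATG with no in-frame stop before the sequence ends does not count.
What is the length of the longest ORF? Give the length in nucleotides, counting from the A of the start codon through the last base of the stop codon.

27

Frame 1: CGG ATG CCT TTC TAG CGT CGA TGT ACC TGC CCT TGG TAC GCG TGT GAA TGT GAT — ATG at 4, stop TAG at 13 → 12 nt.
Frame 2: GGA TGC CTT TCT AGC GTC GAT GTA CCT GCC CTT GGT ACG CGT GTG AAT GTG ATT — no ATG→stop ORF.
Frame 3: GAT GCC TTT CTA GCG TCG ATG TAC CTG CCC TTG GTA CGC GTG TGA ATG TGA — ATG at 21, stop TGA at 45 → 27 nt; ATG at 48, stop TGA at 51 → 6 nt.
Longest: frame 3, positions 21–47, 27 nt = 9 codons = 8 aa. → 27 nucleotides.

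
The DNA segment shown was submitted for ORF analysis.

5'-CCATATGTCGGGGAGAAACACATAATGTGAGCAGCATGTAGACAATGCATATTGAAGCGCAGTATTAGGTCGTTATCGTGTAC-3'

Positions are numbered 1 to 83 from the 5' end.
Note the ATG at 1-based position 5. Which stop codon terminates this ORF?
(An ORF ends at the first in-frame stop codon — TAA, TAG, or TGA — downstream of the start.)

Codons from position 5: ATG (5–7), TCG (8–10), GGG (11–13), AGA (14–16), AAC (17–19), ACA (20–22), TAA (23–25).
The first in-frame stop codon is TAA.

TAA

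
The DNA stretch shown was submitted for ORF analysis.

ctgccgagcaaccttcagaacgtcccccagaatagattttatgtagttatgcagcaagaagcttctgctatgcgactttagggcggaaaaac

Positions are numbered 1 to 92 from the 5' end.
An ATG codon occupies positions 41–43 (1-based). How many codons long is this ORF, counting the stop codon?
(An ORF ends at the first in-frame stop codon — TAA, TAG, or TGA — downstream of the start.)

2

Codons from position 41: ATG (41–43), TAG (44–46).
TAG is the first in-frame stop; that's 2 codons including the stop.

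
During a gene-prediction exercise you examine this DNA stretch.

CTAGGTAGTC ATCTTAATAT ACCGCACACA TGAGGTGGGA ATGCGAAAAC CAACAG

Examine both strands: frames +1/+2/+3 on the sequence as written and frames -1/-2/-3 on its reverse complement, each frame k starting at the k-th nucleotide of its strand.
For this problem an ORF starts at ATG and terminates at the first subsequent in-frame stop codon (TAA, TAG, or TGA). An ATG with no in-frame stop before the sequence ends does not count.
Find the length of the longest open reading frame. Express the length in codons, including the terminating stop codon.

6

Reverse complement (5'→3'): CTGTTGGTTTTCGCATTCCCACCTCATGTGTGCGGTATATTAAGATGACTACCTAG
Frame +1: CTA GGT AGT CAT CTT AAT ATA CCG CAC ACA TGA GGT GGG AAT GCG AAA ACC AAC — no ATG→stop ORF.
Frame +2: TAG GTA GTC ATC TTA ATA TAC CGC ACA CAT GAG GTG GGA ATG CGA AAA CCA ACA — no ATG→stop ORF.
Frame +3: AGG TAG TCA TCT TAA TAT ACC GCA CAC ATG AGG TGG GAA TGC GAA AAC CAA CAG — no ATG→stop ORF.
Frame -1: CTG TTG GTT TTC GCA TTC CCA CCT CAT GTG TGC GGT ATA TTA AGA TGA CTA CCT — no ATG→stop ORF.
Frame -2: TGT TGG TTT TCG CAT TCC CAC CTC ATG TGT GCG GTA TAT TAA GAT GAC TAC CTA — ATG at 26, stop TAA at 41 → 18 nt.
Frame -3: GTT GGT TTT CGC ATT CCC ACC TCA TGT GTG CGG TAT ATT AAG ATG ACT ACC TAG — ATG at 45, stop TAG at 54 → 12 nt.
Longest: frame -2, positions 26–43, 18 nt = 6 codons = 5 aa. → 6 codons.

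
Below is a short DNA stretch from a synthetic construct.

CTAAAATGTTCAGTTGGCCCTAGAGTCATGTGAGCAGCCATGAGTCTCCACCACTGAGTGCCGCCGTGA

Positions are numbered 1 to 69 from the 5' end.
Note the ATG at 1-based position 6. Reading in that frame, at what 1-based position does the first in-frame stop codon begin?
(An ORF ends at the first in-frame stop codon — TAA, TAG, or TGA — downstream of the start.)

21

Codons from position 6: ATG (6–8), TTC (9–11), AGT (12–14), TGG (15–17), CCC (18–20), TAG (21–23).
TAG is a stop codon; it begins at position 21.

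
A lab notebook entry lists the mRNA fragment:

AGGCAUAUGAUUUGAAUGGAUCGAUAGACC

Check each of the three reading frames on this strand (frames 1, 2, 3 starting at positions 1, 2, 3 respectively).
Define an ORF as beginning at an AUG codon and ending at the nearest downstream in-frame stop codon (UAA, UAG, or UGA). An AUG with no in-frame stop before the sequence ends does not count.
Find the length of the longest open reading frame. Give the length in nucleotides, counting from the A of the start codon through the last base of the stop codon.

Frame 1: AGG CAU AUG AUU UGA AUG GAU CGA UAG ACC — AUG at 7, stop UGA at 13 → 9 nt; AUG at 16, stop UAG at 25 → 12 nt.
Frame 2: GGC AUA UGA UUU GAA UGG AUC GAU AGA — no AUG→stop ORF.
Frame 3: GCA UAU GAU UUG AAU GGA UCG AUA GAC — no AUG→stop ORF.
Longest: frame 1, positions 16–27, 12 nt = 4 codons = 3 aa. → 12 nucleotides.

12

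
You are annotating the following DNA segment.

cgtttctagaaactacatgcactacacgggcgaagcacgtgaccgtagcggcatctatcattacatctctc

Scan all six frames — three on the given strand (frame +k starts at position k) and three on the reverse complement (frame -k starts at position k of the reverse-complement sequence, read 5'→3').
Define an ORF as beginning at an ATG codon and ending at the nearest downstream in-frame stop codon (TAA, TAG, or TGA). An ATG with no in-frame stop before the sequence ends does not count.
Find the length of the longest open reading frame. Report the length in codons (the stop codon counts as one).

Reverse complement (5'→3'): GAGAGATGTAATGATAGATGCCGCTACGGTCACGTGCTTCGCCCGTGTAGTGCATGTAGTTTCTAGAAACG
Frame +1: CGT TTC TAG AAA CTA CAT GCA CTA CAC GGG CGA AGC ACG TGA CCG TAG CGG CAT CTA TCA TTA CAT CTC — no ATG→stop ORF.
Frame +2: GTT TCT AGA AAC TAC ATG CAC TAC ACG GGC GAA GCA CGT GAC CGT AGC GGC ATC TAT CAT TAC ATC TCT — no ATG→stop ORF.
Frame +3: TTT CTA GAA ACT ACA TGC ACT ACA CGG GCG AAG CAC GTG ACC GTA GCG GCA TCT ATC ATT ACA TCT CTC — no ATG→stop ORF.
Frame -1: GAG AGA TGT AAT GAT AGA TGC CGC TAC GGT CAC GTG CTT CGC CCG TGT AGT GCA TGT AGT TTC TAG AAA — no ATG→stop ORF.
Frame -2: AGA GAT GTA ATG ATA GAT GCC GCT ACG GTC ACG TGC TTC GCC CGT GTA GTG CAT GTA GTT TCT AGA AAC — no ATG→stop ORF.
Frame -3: GAG ATG TAA TGA TAG ATG CCG CTA CGG TCA CGT GCT TCG CCC GTG TAG TGC ATG TAG TTT CTA GAA ACG — ATG at 6, stop TAA at 9 → 6 nt; ATG at 18, stop TAG at 48 → 33 nt; ATG at 54, stop TAG at 57 → 6 nt.
Longest: frame -3, positions 18–50, 33 nt = 11 codons = 10 aa. → 11 codons.

11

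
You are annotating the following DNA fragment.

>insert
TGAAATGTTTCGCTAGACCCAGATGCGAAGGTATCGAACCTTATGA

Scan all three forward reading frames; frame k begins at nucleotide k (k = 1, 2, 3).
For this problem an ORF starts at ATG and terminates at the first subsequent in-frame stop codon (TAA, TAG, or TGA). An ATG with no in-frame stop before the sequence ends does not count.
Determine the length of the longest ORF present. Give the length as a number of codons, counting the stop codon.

8

Frame 1: TGA AAT GTT TCG CTA GAC CCA GAT GCG AAG GTA TCG AAC CTT ATG — no ATG→stop ORF.
Frame 2: GAA ATG TTT CGC TAG ACC CAG ATG CGA AGG TAT CGA ACC TTA TGA — ATG at 5, stop TAG at 14 → 12 nt; ATG at 23, stop TGA at 44 → 24 nt.
Frame 3: AAA TGT TTC GCT AGA CCC AGA TGC GAA GGT ATC GAA CCT TAT — no ATG→stop ORF.
Longest: frame 2, positions 23–46, 24 nt = 8 codons = 7 aa. → 8 codons.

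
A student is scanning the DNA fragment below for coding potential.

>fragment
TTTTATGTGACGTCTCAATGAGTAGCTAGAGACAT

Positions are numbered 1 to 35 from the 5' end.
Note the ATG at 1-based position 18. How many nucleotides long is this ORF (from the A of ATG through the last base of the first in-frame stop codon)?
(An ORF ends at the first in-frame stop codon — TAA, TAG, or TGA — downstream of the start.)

12

Codons from position 18: ATG (18–20), AGT (21–23), AGC (24–26), TAG (27–29).
TAG is the first in-frame stop; ORF spans 18–29, 12 nucleotides.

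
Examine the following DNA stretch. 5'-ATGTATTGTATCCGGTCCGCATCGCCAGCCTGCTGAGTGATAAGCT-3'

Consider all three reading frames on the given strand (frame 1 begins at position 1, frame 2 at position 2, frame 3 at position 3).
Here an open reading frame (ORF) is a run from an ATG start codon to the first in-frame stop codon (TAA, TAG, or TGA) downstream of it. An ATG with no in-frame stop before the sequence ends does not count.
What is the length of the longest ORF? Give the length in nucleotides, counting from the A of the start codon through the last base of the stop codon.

36

Frame 1: ATG TAT TGT ATC CGG TCC GCA TCG CCA GCC TGC TGA GTG ATA AGC — ATG at 1, stop TGA at 34 → 36 nt.
Frame 2: TGT ATT GTA TCC GGT CCG CAT CGC CAG CCT GCT GAG TGA TAA GCT — no ATG→stop ORF.
Frame 3: GTA TTG TAT CCG GTC CGC ATC GCC AGC CTG CTG AGT GAT AAG — no ATG→stop ORF.
Longest: frame 1, positions 1–36, 36 nt = 12 codons = 11 aa. → 36 nucleotides.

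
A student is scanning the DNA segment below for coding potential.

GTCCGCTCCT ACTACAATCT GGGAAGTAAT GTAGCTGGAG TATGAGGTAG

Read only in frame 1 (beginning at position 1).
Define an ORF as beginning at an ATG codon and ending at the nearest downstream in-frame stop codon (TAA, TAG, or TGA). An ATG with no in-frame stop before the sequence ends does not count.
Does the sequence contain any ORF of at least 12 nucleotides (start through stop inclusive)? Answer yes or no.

Frame 1: GTC CGC TCC TAC TAC AAT CTG GGA AGT AAT GTA GCT GGA GTA TGA GGT — no ATG→stop ORF.
Largest ORF found is 0 nucleotides < 12, so no.

no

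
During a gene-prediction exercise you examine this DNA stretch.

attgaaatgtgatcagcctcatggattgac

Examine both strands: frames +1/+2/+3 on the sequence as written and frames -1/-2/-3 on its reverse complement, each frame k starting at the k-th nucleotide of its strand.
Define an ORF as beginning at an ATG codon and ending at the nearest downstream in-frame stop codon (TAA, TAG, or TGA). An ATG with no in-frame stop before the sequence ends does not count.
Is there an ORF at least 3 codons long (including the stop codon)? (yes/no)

Reverse complement (5'→3'): GTCAATCCATGAGGCTGATCACATTTCAAT
Frame +1: ATT GAA ATG TGA TCA GCC TCA TGG ATT GAC — ATG at 7, stop TGA at 10 → 6 nt.
Frame +2: TTG AAA TGT GAT CAG CCT CAT GGA TTG — no ATG→stop ORF.
Frame +3: TGA AAT GTG ATC AGC CTC ATG GAT TGA — ATG at 21, stop TGA at 27 → 9 nt.
Frame -1: GTC AAT CCA TGA GGC TGA TCA CAT TTC AAT — no ATG→stop ORF.
Frame -2: TCA ATC CAT GAG GCT GAT CAC ATT TCA — no ATG→stop ORF.
Frame -3: CAA TCC ATG AGG CTG ATC ACA TTT CAA — no ATG→stop ORF.
Frame +3 has an ORF of 3 codons (positions 21–29) ≥ 3, so yes.

yes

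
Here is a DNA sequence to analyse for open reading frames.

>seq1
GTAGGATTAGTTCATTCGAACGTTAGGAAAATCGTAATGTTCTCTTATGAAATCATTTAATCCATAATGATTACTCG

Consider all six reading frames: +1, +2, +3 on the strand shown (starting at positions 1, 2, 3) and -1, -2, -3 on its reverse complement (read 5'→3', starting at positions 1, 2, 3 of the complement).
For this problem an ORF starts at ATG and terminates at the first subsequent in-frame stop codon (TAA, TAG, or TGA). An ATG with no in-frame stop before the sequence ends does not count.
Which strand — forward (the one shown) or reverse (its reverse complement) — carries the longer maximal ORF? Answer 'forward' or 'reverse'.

forward

Reverse complement (5'→3'): CGAGTAATCATTATGGATTAAATGATTTCATAAGAGAACATTACGATTTTCCTAACGTTCGAATGAACTAATCCTAC
Frame +1: GTA GGA TTA GTT CAT TCG AAC GTT AGG AAA ATC GTA ATG TTC TCT TAT GAA ATC ATT TAA TCC ATA ATG ATT ACT — ATG at 37, stop TAA at 58 → 24 nt.
Frame +2: TAG GAT TAG TTC ATT CGA ACG TTA GGA AAA TCG TAA TGT TCT CTT ATG AAA TCA TTT AAT CCA TAA TGA TTA CTC — ATG at 47, stop TAA at 65 → 21 nt.
Frame +3: AGG ATT AGT TCA TTC GAA CGT TAG GAA AAT CGT AAT GTT CTC TTA TGA AAT CAT TTA ATC CAT AAT GAT TAC TCG — no ATG→stop ORF.
Frame -1: CGA GTA ATC ATT ATG GAT TAA ATG ATT TCA TAA GAG AAC ATT ACG ATT TTC CTA ACG TTC GAA TGA ACT AAT CCT — ATG at 13, stop TAA at 19 → 9 nt; ATG at 22, stop TAA at 31 → 12 nt.
Frame -2: GAG TAA TCA TTA TGG ATT AAA TGA TTT CAT AAG AGA ACA TTA CGA TTT TCC TAA CGT TCG AAT GAA CTA ATC CTA — no ATG→stop ORF.
Frame -3: AGT AAT CAT TAT GGA TTA AAT GAT TTC ATA AGA GAA CAT TAC GAT TTT CCT AAC GTT CGA ATG AAC TAA TCC TAC — ATG at 63, stop TAA at 69 → 9 nt.
Forward-strand max 24 nt; reverse-strand max 12 nt. The forward strand has the longer ORF.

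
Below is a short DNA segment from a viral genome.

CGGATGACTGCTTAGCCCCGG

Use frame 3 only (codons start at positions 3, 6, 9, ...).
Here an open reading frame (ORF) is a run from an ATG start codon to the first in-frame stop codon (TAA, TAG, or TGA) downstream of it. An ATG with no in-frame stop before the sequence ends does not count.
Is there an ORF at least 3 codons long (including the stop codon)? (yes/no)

Frame 3: GAT GAC TGC TTA GCC CCG — no ATG→stop ORF.
Largest ORF found is 0 codons < 3, so no.

no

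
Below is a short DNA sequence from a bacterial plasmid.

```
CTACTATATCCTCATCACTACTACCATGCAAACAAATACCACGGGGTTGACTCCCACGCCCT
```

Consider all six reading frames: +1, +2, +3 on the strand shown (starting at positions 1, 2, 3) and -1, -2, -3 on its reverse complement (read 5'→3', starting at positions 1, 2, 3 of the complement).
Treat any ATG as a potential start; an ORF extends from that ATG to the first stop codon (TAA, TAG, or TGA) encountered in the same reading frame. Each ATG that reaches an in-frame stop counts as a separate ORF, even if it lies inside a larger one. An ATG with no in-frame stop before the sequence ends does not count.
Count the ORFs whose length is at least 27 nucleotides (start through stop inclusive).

Reverse complement (5'→3'): AGGGCGTGGGAGTCAACCCCGTGGTATTTGTTTGCATGGTAGTAGTGATGAGGATATAGTAG
Frame +1: CTA CTA TAT CCT CAT CAC TAC TAC CAT GCA AAC AAA TAC CAC GGG GTT GAC TCC CAC GCC — no ATG→stop ORF.
Frame +2: TAC TAT ATC CTC ATC ACT ACT ACC ATG CAA ACA AAT ACC ACG GGG TTG ACT CCC ACG CCC — no ATG→stop ORF.
Frame +3: ACT ATA TCC TCA TCA CTA CTA CCA TGC AAA CAA ATA CCA CGG GGT TGA CTC CCA CGC CCT — no ATG→stop ORF.
Frame -1: AGG GCG TGG GAG TCA ACC CCG TGG TAT TTG TTT GCA TGG TAG TAG TGA TGA GGA TAT AGT — no ATG→stop ORF.
Frame -2: GGG CGT GGG AGT CAA CCC CGT GGT ATT TGT TTG CAT GGT AGT AGT GAT GAG GAT ATA GTA — no ATG→stop ORF.
Frame -3: GGC GTG GGA GTC AAC CCC GTG GTA TTT GTT TGC ATG GTA GTA GTG ATG AGG ATA TAG TAG — ATG at 36, stop TAG at 57 → 24 nt; ATG at 48, stop TAG at 57 → 12 nt.
No ORF reaches 27 nucleotides. Count = 0.

0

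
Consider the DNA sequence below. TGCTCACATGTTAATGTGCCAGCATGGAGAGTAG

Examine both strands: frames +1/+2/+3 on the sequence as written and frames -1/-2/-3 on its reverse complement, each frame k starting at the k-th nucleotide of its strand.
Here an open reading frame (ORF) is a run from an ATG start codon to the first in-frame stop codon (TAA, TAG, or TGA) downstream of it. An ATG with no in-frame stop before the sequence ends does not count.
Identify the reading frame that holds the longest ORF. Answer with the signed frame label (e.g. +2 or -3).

Reverse complement (5'→3'): CTACTCTCCATGCTGGCACATTAACATGTGAGCA
Frame +1: TGC TCA CAT GTT AAT GTG CCA GCA TGG AGA GTA — no ATG→stop ORF.
Frame +2: GCT CAC ATG TTA ATG TGC CAG CAT GGA GAG TAG — ATG at 8, stop TAG at 32 → 27 nt; ATG at 14, stop TAG at 32 → 21 nt.
Frame +3: CTC ACA TGT TAA TGT GCC AGC ATG GAG AGT — no ATG→stop ORF.
Frame -1: CTA CTC TCC ATG CTG GCA CAT TAA CAT GTG AGC — ATG at 10, stop TAA at 22 → 15 nt.
Frame -2: TAC TCT CCA TGC TGG CAC ATT AAC ATG TGA GCA — ATG at 26, stop TGA at 29 → 6 nt.
Frame -3: ACT CTC CAT GCT GGC ACA TTA ACA TGT GAG — no ATG→stop ORF.
Longest ORF is 27 nt in frame +2 (positions 8–34).

+2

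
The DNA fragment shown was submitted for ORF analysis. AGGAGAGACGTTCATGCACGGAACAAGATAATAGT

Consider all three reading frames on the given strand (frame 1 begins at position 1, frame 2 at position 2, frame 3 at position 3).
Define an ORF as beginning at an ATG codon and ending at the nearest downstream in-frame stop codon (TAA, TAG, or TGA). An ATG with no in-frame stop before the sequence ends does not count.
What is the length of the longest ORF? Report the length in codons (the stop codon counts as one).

Frame 1: AGG AGA GAC GTT CAT GCA CGG AAC AAG ATA ATA — no ATG→stop ORF.
Frame 2: GGA GAG ACG TTC ATG CAC GGA ACA AGA TAA TAG — ATG at 14, stop TAA at 29 → 18 nt.
Frame 3: GAG AGA CGT TCA TGC ACG GAA CAA GAT AAT AGT — no ATG→stop ORF.
Longest: frame 2, positions 14–31, 18 nt = 6 codons = 5 aa. → 6 codons.

6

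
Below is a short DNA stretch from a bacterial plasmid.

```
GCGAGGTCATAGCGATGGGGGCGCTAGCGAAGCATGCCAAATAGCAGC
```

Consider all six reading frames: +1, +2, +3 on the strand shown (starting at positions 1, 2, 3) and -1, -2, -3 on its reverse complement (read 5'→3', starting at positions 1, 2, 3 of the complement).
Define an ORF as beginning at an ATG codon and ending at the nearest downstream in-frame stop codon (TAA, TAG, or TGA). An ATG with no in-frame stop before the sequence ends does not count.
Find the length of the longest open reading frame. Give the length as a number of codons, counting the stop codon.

Reverse complement (5'→3'): GCTGCTATTTGGCATGCTTCGCTAGCGCCCCCATCGCTATGACCTCGC
Frame +1: GCG AGG TCA TAG CGA TGG GGG CGC TAG CGA AGC ATG CCA AAT AGC AGC — no ATG→stop ORF.
Frame +2: CGA GGT CAT AGC GAT GGG GGC GCT AGC GAA GCA TGC CAA ATA GCA — no ATG→stop ORF.
Frame +3: GAG GTC ATA GCG ATG GGG GCG CTA GCG AAG CAT GCC AAA TAG CAG — ATG at 15, stop TAG at 42 → 30 nt.
Frame -1: GCT GCT ATT TGG CAT GCT TCG CTA GCG CCC CCA TCG CTA TGA CCT CGC — no ATG→stop ORF.
Frame -2: CTG CTA TTT GGC ATG CTT CGC TAG CGC CCC CAT CGC TAT GAC CTC — ATG at 14, stop TAG at 23 → 12 nt.
Frame -3: TGC TAT TTG GCA TGC TTC GCT AGC GCC CCC ATC GCT ATG ACC TCG — no ATG→stop ORF.
Longest: frame +3, positions 15–44, 30 nt = 10 codons = 9 aa. → 10 codons.

10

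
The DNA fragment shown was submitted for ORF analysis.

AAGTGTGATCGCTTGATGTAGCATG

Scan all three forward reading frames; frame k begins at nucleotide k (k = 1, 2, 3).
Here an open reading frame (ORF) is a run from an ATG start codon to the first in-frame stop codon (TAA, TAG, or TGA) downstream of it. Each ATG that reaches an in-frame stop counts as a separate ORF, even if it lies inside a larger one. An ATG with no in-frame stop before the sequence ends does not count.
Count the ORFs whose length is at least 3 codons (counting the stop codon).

Frame 1: AAG TGT GAT CGC TTG ATG TAG CAT — ATG at 16, stop TAG at 19 → 6 nt.
Frame 2: AGT GTG ATC GCT TGA TGT AGC ATG — no ATG→stop ORF.
Frame 3: GTG TGA TCG CTT GAT GTA GCA — no ATG→stop ORF.
No ORF reaches 3 codons. Count = 0.

0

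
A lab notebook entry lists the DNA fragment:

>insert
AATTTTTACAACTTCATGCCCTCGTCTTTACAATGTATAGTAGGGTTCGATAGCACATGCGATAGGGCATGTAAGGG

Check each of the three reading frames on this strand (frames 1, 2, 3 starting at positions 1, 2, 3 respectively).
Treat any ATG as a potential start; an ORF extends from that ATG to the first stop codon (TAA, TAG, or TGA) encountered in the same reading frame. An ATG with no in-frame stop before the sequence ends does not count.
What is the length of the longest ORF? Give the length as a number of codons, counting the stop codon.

Frame 1: AAT TTT TAC AAC TTC ATG CCC TCG TCT TTA CAA TGT ATA GTA GGG TTC GAT AGC ACA TGC GAT AGG GCA TGT AAG — no ATG→stop ORF.
Frame 2: ATT TTT ACA ACT TCA TGC CCT CGT CTT TAC AAT GTA TAG TAG GGT TCG ATA GCA CAT GCG ATA GGG CAT GTA AGG — no ATG→stop ORF.
Frame 3: TTT TTA CAA CTT CAT GCC CTC GTC TTT ACA ATG TAT AGT AGG GTT CGA TAG CAC ATG CGA TAG GGC ATG TAA GGG — ATG at 33, stop TAG at 51 → 21 nt; ATG at 57, stop TAG at 63 → 9 nt; ATG at 69, stop TAA at 72 → 6 nt.
Longest: frame 3, positions 33–53, 21 nt = 7 codons = 6 aa. → 7 codons.

7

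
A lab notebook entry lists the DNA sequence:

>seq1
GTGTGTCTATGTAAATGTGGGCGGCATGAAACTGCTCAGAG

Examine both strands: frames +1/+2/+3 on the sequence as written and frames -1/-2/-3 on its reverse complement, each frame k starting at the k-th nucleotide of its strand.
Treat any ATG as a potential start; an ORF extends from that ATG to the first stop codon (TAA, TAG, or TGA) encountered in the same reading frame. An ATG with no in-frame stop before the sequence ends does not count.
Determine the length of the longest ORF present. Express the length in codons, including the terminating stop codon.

Reverse complement (5'→3'): CTCTGAGCAGTTTCATGCCGCCCACATTTACATAGACACAC
Frame +1: GTG TGT CTA TGT AAA TGT GGG CGG CAT GAA ACT GCT CAG — no ATG→stop ORF.
Frame +2: TGT GTC TAT GTA AAT GTG GGC GGC ATG AAA CTG CTC AGA — no ATG→stop ORF.
Frame +3: GTG TCT ATG TAA ATG TGG GCG GCA TGA AAC TGC TCA GAG — ATG at 9, stop TAA at 12 → 6 nt; ATG at 15, stop TGA at 27 → 15 nt.
Frame -1: CTC TGA GCA GTT TCA TGC CGC CCA CAT TTA CAT AGA CAC — no ATG→stop ORF.
Frame -2: TCT GAG CAG TTT CAT GCC GCC CAC ATT TAC ATA GAC ACA — no ATG→stop ORF.
Frame -3: CTG AGC AGT TTC ATG CCG CCC ACA TTT ACA TAG ACA CAC — ATG at 15, stop TAG at 33 → 21 nt.
Longest: frame -3, positions 15–35, 21 nt = 7 codons = 6 aa. → 7 codons.

7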